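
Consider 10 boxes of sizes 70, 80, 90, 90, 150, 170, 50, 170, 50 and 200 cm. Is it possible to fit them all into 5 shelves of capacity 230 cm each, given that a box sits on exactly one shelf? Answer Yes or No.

Total = 1120 cm; ⌈1120/230⌉ = 5.
The bound of 5 does not rule out 5, but exhaustive search shows no assignment into 5 shelves of capacity 230 cm exists — the minimum is 6.

No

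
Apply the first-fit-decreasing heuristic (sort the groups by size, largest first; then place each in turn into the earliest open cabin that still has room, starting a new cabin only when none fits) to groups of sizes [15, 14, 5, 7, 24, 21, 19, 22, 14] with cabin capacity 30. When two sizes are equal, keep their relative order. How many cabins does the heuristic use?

6

Sorted descending: 24, 22, 21, 19, 15, 14, 14, 7, 5.
  24 → cabin 1 (new)  [load 24/30]
  22 → cabin 2 (new)  [load 22/30]
  21 → cabin 3 (new)  [load 21/30]
  19 → cabin 4 (new)  [load 19/30]
  15 → cabin 5 (new)  [load 15/30]
  14 → cabin 5  [load 29/30]
  14 → cabin 6 (new)  [load 14/30]
  7 → cabin 2  [load 29/30]
  5 → cabin 1  [load 29/30]
6 cabins opened.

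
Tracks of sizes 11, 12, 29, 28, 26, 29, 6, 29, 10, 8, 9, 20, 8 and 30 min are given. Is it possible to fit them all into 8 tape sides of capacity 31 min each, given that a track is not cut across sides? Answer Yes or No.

Total = 255 min; ⌈255/31⌉ = 9.
At least 9 tape sides are required, but only 8 are allowed.

No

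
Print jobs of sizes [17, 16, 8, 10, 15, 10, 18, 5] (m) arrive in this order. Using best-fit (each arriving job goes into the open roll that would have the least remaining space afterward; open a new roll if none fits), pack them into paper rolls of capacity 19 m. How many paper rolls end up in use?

6

  17 → roll 1 (new)  [load 17/19]
  16 → roll 2 (new)  [load 16/19]
  8 → roll 3 (new)  [load 8/19]
  10 → roll 3  [load 18/19]
  15 → roll 4 (new)  [load 15/19]
  10 → roll 5 (new)  [load 10/19]
  18 → roll 6 (new)  [load 18/19]
  5 → roll 5  [load 15/19]
6 paper rolls opened.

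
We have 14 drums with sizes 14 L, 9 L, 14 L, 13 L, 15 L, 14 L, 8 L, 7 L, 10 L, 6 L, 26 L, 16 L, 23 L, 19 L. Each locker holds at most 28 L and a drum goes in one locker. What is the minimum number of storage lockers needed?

Total = 26 + 23 + 19 + 16 + 15 + 14 + 14 + 14 + 13 + 10 + 9 + 8 + 7 + 6 = 194 L.
Lower bound: ⌈194/28⌉ = 7 storage lockers.
A packing using 8 storage lockers:
  locker 1: 26 = 26
  locker 2: 23 = 23
  locker 3: 19 + 9 = 28
  locker 4: 16 + 10 = 26
  locker 5: 15 + 13 = 28
  locker 6: 14 + 14 = 28
  locker 7: 14 + 8 + 6 = 28
  locker 8: 7 = 7
No arrangement into 7 storage lockers stays within capacity, so 8 is optimal.

8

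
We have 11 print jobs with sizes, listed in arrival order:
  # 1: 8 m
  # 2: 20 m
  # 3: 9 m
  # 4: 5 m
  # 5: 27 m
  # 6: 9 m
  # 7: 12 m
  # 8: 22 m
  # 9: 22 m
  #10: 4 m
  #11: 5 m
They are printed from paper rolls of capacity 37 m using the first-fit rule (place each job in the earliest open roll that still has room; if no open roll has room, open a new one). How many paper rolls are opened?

  8 → roll 1 (new)  [load 8/37]
  20 → roll 1  [load 28/37]
  9 → roll 1  [load 37/37]
  5 → roll 2 (new)  [load 5/37]
  27 → roll 2  [load 32/37]
  9 → roll 3 (new)  [load 9/37]
  12 → roll 3  [load 21/37]
  22 → roll 4 (new)  [load 22/37]
  22 → roll 5 (new)  [load 22/37]
  4 → roll 2  [load 36/37]
  5 → roll 3  [load 26/37]
5 paper rolls opened.

5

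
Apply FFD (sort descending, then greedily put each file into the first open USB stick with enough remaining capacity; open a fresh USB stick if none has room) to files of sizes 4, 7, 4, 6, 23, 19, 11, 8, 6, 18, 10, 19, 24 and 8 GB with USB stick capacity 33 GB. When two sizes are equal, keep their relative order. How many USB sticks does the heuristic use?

6

Sorted descending: 24, 23, 19, 19, 18, 11, 10, 8, 8, 7, 6, 6, 4, 4.
  24 → USB stick 1 (new)  [load 24/33]
  23 → USB stick 2 (new)  [load 23/33]
  19 → USB stick 3 (new)  [load 19/33]
  19 → USB stick 4 (new)  [load 19/33]
  18 → USB stick 5 (new)  [load 18/33]
  11 → USB stick 3  [load 30/33]
  10 → USB stick 2  [load 33/33]
  8 → USB stick 1  [load 32/33]
  8 → USB stick 4  [load 27/33]
  7 → USB stick 5  [load 25/33]
  6 → USB stick 4  [load 33/33]
  6 → USB stick 5  [load 31/33]
  4 → USB stick 6 (new)  [load 4/33]
  4 → USB stick 6  [load 8/33]
6 USB sticks opened.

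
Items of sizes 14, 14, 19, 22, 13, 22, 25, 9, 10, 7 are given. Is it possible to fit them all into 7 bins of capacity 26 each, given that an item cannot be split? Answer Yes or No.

A valid assignment using 7 bins:
  bin 1: 25 = 25
  bin 2: 22 = 22
  bin 3: 22 = 22
  bin 4: 19 + 7 = 26
  bin 5: 14 + 10 = 24
  bin 6: 14 + 9 = 23
  bin 7: 13 = 13
Every load is within 26, so 7 bins suffice.

Yes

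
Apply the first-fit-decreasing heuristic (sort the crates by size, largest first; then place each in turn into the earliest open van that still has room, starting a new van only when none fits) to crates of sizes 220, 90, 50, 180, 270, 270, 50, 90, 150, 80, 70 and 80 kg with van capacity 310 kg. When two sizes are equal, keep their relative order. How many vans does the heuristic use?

Sorted descending: 270, 270, 220, 180, 150, 90, 90, 80, 80, 70, 50, 50.
  270 → van 1 (new)  [load 270/310]
  270 → van 2 (new)  [load 270/310]
  220 → van 3 (new)  [load 220/310]
  180 → van 4 (new)  [load 180/310]
  150 → van 5 (new)  [load 150/310]
  90 → van 3  [load 310/310]
  90 → van 4  [load 270/310]
  80 → van 5  [load 230/310]
  80 → van 5  [load 310/310]
  70 → van 6 (new)  [load 70/310]
  50 → van 6  [load 120/310]
  50 → van 6  [load 170/310]
6 vans opened.

6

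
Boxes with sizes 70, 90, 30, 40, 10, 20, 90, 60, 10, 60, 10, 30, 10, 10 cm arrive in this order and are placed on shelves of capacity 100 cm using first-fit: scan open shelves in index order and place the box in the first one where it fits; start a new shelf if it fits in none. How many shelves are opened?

6

  70 → shelf 1 (new)  [load 70/100]
  90 → shelf 2 (new)  [load 90/100]
  30 → shelf 1  [load 100/100]
  40 → shelf 3 (new)  [load 40/100]
  10 → shelf 2  [load 100/100]
  20 → shelf 3  [load 60/100]
  90 → shelf 4 (new)  [load 90/100]
  60 → shelf 5 (new)  [load 60/100]
  10 → shelf 3  [load 70/100]
  60 → shelf 6 (new)  [load 60/100]
  10 → shelf 3  [load 80/100]
  30 → shelf 5  [load 90/100]
  10 → shelf 3  [load 90/100]
  10 → shelf 3  [load 100/100]
6 shelves opened.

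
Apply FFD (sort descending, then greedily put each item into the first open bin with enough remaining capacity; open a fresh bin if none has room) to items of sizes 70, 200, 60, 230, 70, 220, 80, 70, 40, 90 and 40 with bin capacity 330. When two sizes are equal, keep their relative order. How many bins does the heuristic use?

Sorted descending: 230, 220, 200, 90, 80, 70, 70, 70, 60, 40, 40.
  230 → bin 1 (new)  [load 230/330]
  220 → bin 2 (new)  [load 220/330]
  200 → bin 3 (new)  [load 200/330]
  90 → bin 1  [load 320/330]
  80 → bin 2  [load 300/330]
  70 → bin 3  [load 270/330]
  70 → bin 4 (new)  [load 70/330]
  70 → bin 4  [load 140/330]
  60 → bin 3  [load 330/330]
  40 → bin 4  [load 180/330]
  40 → bin 4  [load 220/330]
4 bins opened.

4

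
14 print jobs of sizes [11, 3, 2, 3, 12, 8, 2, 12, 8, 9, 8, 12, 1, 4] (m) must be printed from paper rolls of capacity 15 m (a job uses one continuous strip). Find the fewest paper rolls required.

8

Total = 12 + 12 + 12 + 11 + 9 + 8 + 8 + 8 + 4 + 3 + 3 + 2 + 2 + 1 = 95 m.
Lower bound: ⌈95/15⌉ = 7 paper rolls.
Also, 8 print jobs each exceed 15/2 m, and no two of those can share a roll, so at least 8 paper rolls are needed.
A packing using 8 paper rolls:
  roll 1: 12 + 3 = 15
  roll 2: 12 + 3 = 15
  roll 3: 12 + 2 + 1 = 15
  roll 4: 11 + 4 = 15
  roll 5: 9 + 2 = 11
  roll 6: 8 = 8
  roll 7: 8 = 8
  roll 8: 8 = 8
This matches the lower bound, so 8 is optimal.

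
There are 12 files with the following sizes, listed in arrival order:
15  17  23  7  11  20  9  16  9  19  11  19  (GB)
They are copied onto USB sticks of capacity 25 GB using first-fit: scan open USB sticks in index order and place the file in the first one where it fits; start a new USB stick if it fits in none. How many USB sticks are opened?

  15 → USB stick 1 (new)  [load 15/25]
  17 → USB stick 2 (new)  [load 17/25]
  23 → USB stick 3 (new)  [load 23/25]
  7 → USB stick 1  [load 22/25]
  11 → USB stick 4 (new)  [load 11/25]
  20 → USB stick 5 (new)  [load 20/25]
  9 → USB stick 4  [load 20/25]
  16 → USB stick 6 (new)  [load 16/25]
  9 → USB stick 6  [load 25/25]
  19 → USB stick 7 (new)  [load 19/25]
  11 → USB stick 8 (new)  [load 11/25]
  19 → USB stick 9 (new)  [load 19/25]
9 USB sticks opened.

9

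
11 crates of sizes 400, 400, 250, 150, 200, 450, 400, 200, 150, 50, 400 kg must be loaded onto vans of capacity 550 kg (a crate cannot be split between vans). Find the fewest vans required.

7

Total = 450 + 400 + 400 + 400 + 400 + 250 + 200 + 200 + 150 + 150 + 50 = 3050 kg.
Lower bound: ⌈3050/550⌉ = 6 vans.
A packing using 7 vans:
  van 1: 450 + 50 = 500
  van 2: 400 + 150 = 550
  van 3: 400 + 150 = 550
  van 4: 400 = 400
  van 5: 400 = 400
  van 6: 250 + 200 = 450
  van 7: 200 = 200
No arrangement into 6 vans stays within capacity, so 7 is optimal.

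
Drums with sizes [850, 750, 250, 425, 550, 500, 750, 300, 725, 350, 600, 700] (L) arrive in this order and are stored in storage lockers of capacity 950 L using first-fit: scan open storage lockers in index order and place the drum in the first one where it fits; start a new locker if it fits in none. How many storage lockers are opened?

  850 → locker 1 (new)  [load 850/950]
  750 → locker 2 (new)  [load 750/950]
  250 → locker 3 (new)  [load 250/950]
  425 → locker 3  [load 675/950]
  550 → locker 4 (new)  [load 550/950]
  500 → locker 5 (new)  [load 500/950]
  750 → locker 6 (new)  [load 750/950]
  300 → locker 4  [load 850/950]
  725 → locker 7 (new)  [load 725/950]
  350 → locker 5  [load 850/950]
  600 → locker 8 (new)  [load 600/950]
  700 → locker 9 (new)  [load 700/950]
9 storage lockers opened.

9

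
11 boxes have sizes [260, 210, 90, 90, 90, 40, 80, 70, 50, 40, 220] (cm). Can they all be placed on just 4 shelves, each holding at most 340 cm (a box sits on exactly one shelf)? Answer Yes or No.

A valid assignment using 4 shelves:
  shelf 1: 260 + 80 = 340
  shelf 2: 220 + 90 = 310
  shelf 3: 210 + 90 + 40 = 340
  shelf 4: 90 + 70 + 50 + 40 = 250
Every load is within 340 cm, so 4 shelves suffice.

Yes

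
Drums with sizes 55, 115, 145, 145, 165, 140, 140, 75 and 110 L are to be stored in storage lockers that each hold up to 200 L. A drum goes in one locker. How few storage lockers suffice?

7

Total = 165 + 145 + 145 + 140 + 140 + 115 + 110 + 75 + 55 = 1090 L.
Lower bound: ⌈1090/200⌉ = 6 storage lockers.
Also, 7 drums each exceed 100 L, and no two of those can share a locker, so at least 7 storage lockers are needed.
A packing using 7 storage lockers:
  locker 1: 165 = 165
  locker 2: 145 + 55 = 200
  locker 3: 145 = 145
  locker 4: 140 = 140
  locker 5: 140 = 140
  locker 6: 115 + 75 = 190
  locker 7: 110 = 110
This matches the lower bound, so 7 is optimal.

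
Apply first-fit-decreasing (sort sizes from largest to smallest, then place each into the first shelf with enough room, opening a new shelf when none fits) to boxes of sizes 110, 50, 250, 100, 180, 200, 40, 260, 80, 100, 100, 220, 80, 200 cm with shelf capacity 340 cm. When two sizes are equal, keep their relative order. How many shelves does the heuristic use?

Sorted descending: 260, 250, 220, 200, 200, 180, 110, 100, 100, 100, 80, 80, 50, 40.
  260 → shelf 1 (new)  [load 260/340]
  250 → shelf 2 (new)  [load 250/340]
  220 → shelf 3 (new)  [load 220/340]
  200 → shelf 4 (new)  [load 200/340]
  200 → shelf 5 (new)  [load 200/340]
  180 → shelf 6 (new)  [load 180/340]
  110 → shelf 3  [load 330/340]
  100 → shelf 4  [load 300/340]
  100 → shelf 5  [load 300/340]
  100 → shelf 6  [load 280/340]
  80 → shelf 1  [load 340/340]
  80 → shelf 2  [load 330/340]
  50 → shelf 6  [load 330/340]
  40 → shelf 4  [load 340/340]
6 shelves opened.

6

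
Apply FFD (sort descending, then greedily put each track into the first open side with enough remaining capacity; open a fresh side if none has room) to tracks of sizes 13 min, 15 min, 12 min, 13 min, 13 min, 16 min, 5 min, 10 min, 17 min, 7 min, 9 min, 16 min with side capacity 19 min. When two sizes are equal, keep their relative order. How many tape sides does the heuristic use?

Sorted descending: 17, 16, 16, 15, 13, 13, 13, 12, 10, 9, 7, 5.
  17 → side 1 (new)  [load 17/19]
  16 → side 2 (new)  [load 16/19]
  16 → side 3 (new)  [load 16/19]
  15 → side 4 (new)  [load 15/19]
  13 → side 5 (new)  [load 13/19]
  13 → side 6 (new)  [load 13/19]
  13 → side 7 (new)  [load 13/19]
  12 → side 8 (new)  [load 12/19]
  10 → side 9 (new)  [load 10/19]
  9 → side 9  [load 19/19]
  7 → side 8  [load 19/19]
  5 → side 5  [load 18/19]
9 tape sides opened.

9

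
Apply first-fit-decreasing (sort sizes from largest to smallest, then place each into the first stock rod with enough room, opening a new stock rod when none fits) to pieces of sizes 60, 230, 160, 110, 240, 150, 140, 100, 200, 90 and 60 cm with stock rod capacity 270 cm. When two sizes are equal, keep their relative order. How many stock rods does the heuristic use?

Sorted descending: 240, 230, 200, 160, 150, 140, 110, 100, 90, 60, 60.
  240 → stock rod 1 (new)  [load 240/270]
  230 → stock rod 2 (new)  [load 230/270]
  200 → stock rod 3 (new)  [load 200/270]
  160 → stock rod 4 (new)  [load 160/270]
  150 → stock rod 5 (new)  [load 150/270]
  140 → stock rod 6 (new)  [load 140/270]
  110 → stock rod 4  [load 270/270]
  100 → stock rod 5  [load 250/270]
  90 → stock rod 6  [load 230/270]
  60 → stock rod 3  [load 260/270]
  60 → stock rod 7 (new)  [load 60/270]
7 stock rods opened.

7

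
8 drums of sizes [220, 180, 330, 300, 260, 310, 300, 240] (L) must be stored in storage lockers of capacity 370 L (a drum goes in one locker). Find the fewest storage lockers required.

8

Total = 330 + 310 + 300 + 300 + 260 + 240 + 220 + 180 = 2140 L.
Lower bound: ⌈2140/370⌉ = 6 storage lockers.
Also, 7 drums each exceed 185 L, and no two of those can share a locker, so at least 7 storage lockers are needed.
A packing using 8 storage lockers:
  locker 1: 330 = 330
  locker 2: 310 = 310
  locker 3: 300 = 300
  locker 4: 300 = 300
  locker 5: 260 = 260
  locker 6: 240 = 240
  locker 7: 220 = 220
  locker 8: 180 = 180
No arrangement into 7 storage lockers stays within capacity, so 8 is optimal.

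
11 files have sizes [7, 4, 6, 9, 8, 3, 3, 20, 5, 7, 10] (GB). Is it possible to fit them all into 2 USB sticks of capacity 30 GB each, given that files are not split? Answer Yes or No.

Total = 82 GB; ⌈82/30⌉ = 3.
At least 3 USB sticks are required, but only 2 are allowed.

No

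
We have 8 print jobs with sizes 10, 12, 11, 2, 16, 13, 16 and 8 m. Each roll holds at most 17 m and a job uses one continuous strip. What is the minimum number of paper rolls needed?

7

Total = 16 + 16 + 13 + 12 + 11 + 10 + 8 + 2 = 88 m.
Lower bound: ⌈88/17⌉ = 6 paper rolls.
A packing using 7 paper rolls:
  roll 1: 16 = 16
  roll 2: 16 = 16
  roll 3: 13 + 2 = 15
  roll 4: 12 = 12
  roll 5: 11 = 11
  roll 6: 10 = 10
  roll 7: 8 = 8
No arrangement into 6 paper rolls stays within capacity, so 7 is optimal.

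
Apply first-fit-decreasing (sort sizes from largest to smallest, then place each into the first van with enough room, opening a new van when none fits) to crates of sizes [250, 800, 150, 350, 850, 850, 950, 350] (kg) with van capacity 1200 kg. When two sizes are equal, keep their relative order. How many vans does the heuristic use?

Sorted descending: 950, 850, 850, 800, 350, 350, 250, 150.
  950 → van 1 (new)  [load 950/1200]
  850 → van 2 (new)  [load 850/1200]
  850 → van 3 (new)  [load 850/1200]
  800 → van 4 (new)  [load 800/1200]
  350 → van 2  [load 1200/1200]
  350 → van 3  [load 1200/1200]
  250 → van 1  [load 1200/1200]
  150 → van 4  [load 950/1200]
4 vans opened.

4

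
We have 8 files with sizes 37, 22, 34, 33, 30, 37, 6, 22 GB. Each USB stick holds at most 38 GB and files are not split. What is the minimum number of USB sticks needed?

7

Total = 37 + 37 + 34 + 33 + 30 + 22 + 22 + 6 = 221 GB.
Lower bound: ⌈221/38⌉ = 6 USB sticks.
Also, 7 files each exceed 19 GB, and no two of those can share a USB stick, so at least 7 USB sticks are needed.
A packing using 7 USB sticks:
  USB stick 1: 37 = 37
  USB stick 2: 37 = 37
  USB stick 3: 34 = 34
  USB stick 4: 33 = 33
  USB stick 5: 30 + 6 = 36
  USB stick 6: 22 = 22
  USB stick 7: 22 = 22
This matches the lower bound, so 7 is optimal.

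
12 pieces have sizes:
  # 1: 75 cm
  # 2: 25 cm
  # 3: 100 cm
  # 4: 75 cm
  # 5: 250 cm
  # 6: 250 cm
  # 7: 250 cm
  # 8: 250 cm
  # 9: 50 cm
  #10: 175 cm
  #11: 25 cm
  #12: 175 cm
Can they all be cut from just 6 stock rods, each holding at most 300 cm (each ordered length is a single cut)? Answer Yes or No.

Total = 1700 cm; ⌈1700/300⌉ = 6.
The bound of 6 does not rule out 6, but exhaustive search shows no assignment into 6 stock rods of capacity 300 cm exists — the minimum is 7.

No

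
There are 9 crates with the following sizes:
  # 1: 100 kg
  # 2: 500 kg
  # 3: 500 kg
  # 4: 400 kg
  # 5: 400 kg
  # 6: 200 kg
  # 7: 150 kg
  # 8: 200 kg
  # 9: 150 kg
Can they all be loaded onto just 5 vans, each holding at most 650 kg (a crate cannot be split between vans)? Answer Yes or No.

Yes

A valid assignment using 5 vans:
  van 1: 500 + 150 = 650
  van 2: 500 + 150 = 650
  van 3: 400 + 200 = 600
  van 4: 400 + 200 = 600
  van 5: 100 = 100
Every load is within 650 kg, so 5 vans suffice.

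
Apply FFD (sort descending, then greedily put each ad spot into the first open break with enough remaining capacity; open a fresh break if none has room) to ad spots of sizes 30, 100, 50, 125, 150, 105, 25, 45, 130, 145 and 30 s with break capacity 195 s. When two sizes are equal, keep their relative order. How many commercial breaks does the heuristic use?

Sorted descending: 150, 145, 130, 125, 105, 100, 50, 45, 30, 30, 25.
  150 → break 1 (new)  [load 150/195]
  145 → break 2 (new)  [load 145/195]
  130 → break 3 (new)  [load 130/195]
  125 → break 4 (new)  [load 125/195]
  105 → break 5 (new)  [load 105/195]
  100 → break 6 (new)  [load 100/195]
  50 → break 2  [load 195/195]
  45 → break 1  [load 195/195]
  30 → break 3  [load 160/195]
  30 → break 3  [load 190/195]
  25 → break 4  [load 150/195]
6 commercial breaks opened.

6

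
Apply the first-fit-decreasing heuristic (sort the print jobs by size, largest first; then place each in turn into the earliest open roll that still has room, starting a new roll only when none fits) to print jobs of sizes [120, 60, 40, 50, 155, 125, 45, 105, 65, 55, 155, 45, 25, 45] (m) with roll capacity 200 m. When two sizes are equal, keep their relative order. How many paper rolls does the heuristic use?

Sorted descending: 155, 155, 125, 120, 105, 65, 60, 55, 50, 45, 45, 45, 40, 25.
  155 → roll 1 (new)  [load 155/200]
  155 → roll 2 (new)  [load 155/200]
  125 → roll 3 (new)  [load 125/200]
  120 → roll 4 (new)  [load 120/200]
  105 → roll 5 (new)  [load 105/200]
  65 → roll 3  [load 190/200]
  60 → roll 4  [load 180/200]
  55 → roll 5  [load 160/200]
  50 → roll 6 (new)  [load 50/200]
  45 → roll 1  [load 200/200]
  45 → roll 2  [load 200/200]
  45 → roll 6  [load 95/200]
  40 → roll 5  [load 200/200]
  25 → roll 6  [load 120/200]
6 paper rolls opened.

6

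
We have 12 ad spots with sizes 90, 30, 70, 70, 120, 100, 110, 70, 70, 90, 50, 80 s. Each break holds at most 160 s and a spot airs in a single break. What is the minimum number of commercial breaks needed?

7

Total = 120 + 110 + 100 + 90 + 90 + 80 + 70 + 70 + 70 + 70 + 50 + 30 = 950 s.
Lower bound: ⌈950/160⌉ = 6 commercial breaks.
A packing using 7 commercial breaks:
  break 1: 120 + 30 = 150
  break 2: 110 + 50 = 160
  break 3: 100 = 100
  break 4: 90 + 70 = 160
  break 5: 90 + 70 = 160
  break 6: 80 + 70 = 150
  break 7: 70 = 70
No arrangement into 6 commercial breaks stays within capacity, so 7 is optimal.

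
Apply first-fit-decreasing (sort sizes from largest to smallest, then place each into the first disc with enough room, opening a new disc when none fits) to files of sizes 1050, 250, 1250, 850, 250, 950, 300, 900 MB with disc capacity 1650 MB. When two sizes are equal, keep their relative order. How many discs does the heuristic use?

Sorted descending: 1250, 1050, 950, 900, 850, 300, 250, 250.
  1250 → disc 1 (new)  [load 1250/1650]
  1050 → disc 2 (new)  [load 1050/1650]
  950 → disc 3 (new)  [load 950/1650]
  900 → disc 4 (new)  [load 900/1650]
  850 → disc 5 (new)  [load 850/1650]
  300 → disc 1  [load 1550/1650]
  250 → disc 2  [load 1300/1650]
  250 → disc 2  [load 1550/1650]
5 discs opened.

5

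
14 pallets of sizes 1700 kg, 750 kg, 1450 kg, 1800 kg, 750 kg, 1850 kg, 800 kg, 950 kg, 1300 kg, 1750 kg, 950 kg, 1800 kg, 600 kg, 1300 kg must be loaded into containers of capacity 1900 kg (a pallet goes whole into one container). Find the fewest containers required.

Total = 1850 + 1800 + 1800 + 1750 + 1700 + 1450 + 1300 + 1300 + 950 + 950 + 800 + 750 + 750 + 600 = 17750 kg.
Lower bound: ⌈17750/1900⌉ = 10 containers.
A packing using 11 containers:
  container 1: 1850 = 1850
  container 2: 1800 = 1800
  container 3: 1800 = 1800
  container 4: 1750 = 1750
  container 5: 1700 = 1700
  container 6: 1450 = 1450
  container 7: 1300 + 600 = 1900
  container 8: 1300 = 1300
  container 9: 950 + 950 = 1900
  container 10: 800 + 750 = 1550
  container 11: 750 = 750
No arrangement into 10 containers stays within capacity, so 11 is optimal.

11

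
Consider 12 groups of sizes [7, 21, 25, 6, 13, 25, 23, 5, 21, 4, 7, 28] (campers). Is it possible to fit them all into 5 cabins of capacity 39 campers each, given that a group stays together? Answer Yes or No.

Total = 185 campers; ⌈185/39⌉ = 5.
6 groups each exceed half the capacity and cannot share a cabin, forcing at least 6 cabins.
At least 6 cabins are required, but only 5 are allowed.

No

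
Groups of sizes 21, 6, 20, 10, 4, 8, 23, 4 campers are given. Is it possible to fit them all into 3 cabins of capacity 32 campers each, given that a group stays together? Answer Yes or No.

Total = 96 campers; ⌈96/32⌉ = 3.
The bound of 3 does not rule out 3, but exhaustive search shows no assignment into 3 cabins of capacity 32 campers exists — the minimum is 4.

No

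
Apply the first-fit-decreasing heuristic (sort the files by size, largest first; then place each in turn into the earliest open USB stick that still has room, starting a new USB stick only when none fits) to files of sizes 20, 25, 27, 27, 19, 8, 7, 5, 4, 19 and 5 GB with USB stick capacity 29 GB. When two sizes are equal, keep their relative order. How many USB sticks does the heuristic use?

6

Sorted descending: 27, 27, 25, 20, 19, 19, 8, 7, 5, 5, 4.
  27 → USB stick 1 (new)  [load 27/29]
  27 → USB stick 2 (new)  [load 27/29]
  25 → USB stick 3 (new)  [load 25/29]
  20 → USB stick 4 (new)  [load 20/29]
  19 → USB stick 5 (new)  [load 19/29]
  19 → USB stick 6 (new)  [load 19/29]
  8 → USB stick 4  [load 28/29]
  7 → USB stick 5  [load 26/29]
  5 → USB stick 6  [load 24/29]
  5 → USB stick 6  [load 29/29]
  4 → USB stick 3  [load 29/29]
6 USB sticks opened.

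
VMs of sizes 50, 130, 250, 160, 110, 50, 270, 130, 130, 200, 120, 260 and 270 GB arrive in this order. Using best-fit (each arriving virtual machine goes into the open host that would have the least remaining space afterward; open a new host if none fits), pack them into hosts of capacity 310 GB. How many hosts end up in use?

8

  50 → host 1 (new)  [load 50/310]
  130 → host 1  [load 180/310]
  250 → host 2 (new)  [load 250/310]
  160 → host 3 (new)  [load 160/310]
  110 → host 1  [load 290/310]
  50 → host 2  [load 300/310]
  270 → host 4 (new)  [load 270/310]
  130 → host 3  [load 290/310]
  130 → host 5 (new)  [load 130/310]
  200 → host 6 (new)  [load 200/310]
  120 → host 5  [load 250/310]
  260 → host 7 (new)  [load 260/310]
  270 → host 8 (new)  [load 270/310]
8 hosts opened.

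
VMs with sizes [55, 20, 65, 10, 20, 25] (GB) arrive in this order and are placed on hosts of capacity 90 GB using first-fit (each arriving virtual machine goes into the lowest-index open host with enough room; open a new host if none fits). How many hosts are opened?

  55 → host 1 (new)  [load 55/90]
  20 → host 1  [load 75/90]
  65 → host 2 (new)  [load 65/90]
  10 → host 1  [load 85/90]
  20 → host 2  [load 85/90]
  25 → host 3 (new)  [load 25/90]
3 hosts opened.

3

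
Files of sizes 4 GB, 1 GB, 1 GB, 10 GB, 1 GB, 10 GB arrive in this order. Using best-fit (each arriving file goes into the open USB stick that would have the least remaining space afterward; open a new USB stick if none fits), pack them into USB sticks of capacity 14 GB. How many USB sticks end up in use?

  4 → USB stick 1 (new)  [load 4/14]
  1 → USB stick 1  [load 5/14]
  1 → USB stick 1  [load 6/14]
  10 → USB stick 2 (new)  [load 10/14]
  1 → USB stick 2  [load 11/14]
  10 → USB stick 3 (new)  [load 10/14]
3 USB sticks opened.

3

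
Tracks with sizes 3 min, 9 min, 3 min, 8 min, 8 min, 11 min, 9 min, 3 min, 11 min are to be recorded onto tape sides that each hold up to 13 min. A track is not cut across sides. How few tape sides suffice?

6

Total = 11 + 11 + 9 + 9 + 8 + 8 + 3 + 3 + 3 = 65 min.
Lower bound: ⌈65/13⌉ = 5 tape sides.
Also, 6 tracks each exceed 13/2 min, and no two of those can share a side, so at least 6 tape sides are needed.
A packing using 6 tape sides:
  side 1: 11 = 11
  side 2: 11 = 11
  side 3: 9 + 3 = 12
  side 4: 9 + 3 = 12
  side 5: 8 + 3 = 11
  side 6: 8 = 8
This matches the lower bound, so 6 is optimal.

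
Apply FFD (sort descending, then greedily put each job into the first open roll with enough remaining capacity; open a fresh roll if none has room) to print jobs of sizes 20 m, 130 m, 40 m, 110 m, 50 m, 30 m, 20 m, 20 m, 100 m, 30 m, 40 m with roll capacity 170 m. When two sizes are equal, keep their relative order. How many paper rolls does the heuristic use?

4

Sorted descending: 130, 110, 100, 50, 40, 40, 30, 30, 20, 20, 20.
  130 → roll 1 (new)  [load 130/170]
  110 → roll 2 (new)  [load 110/170]
  100 → roll 3 (new)  [load 100/170]
  50 → roll 2  [load 160/170]
  40 → roll 1  [load 170/170]
  40 → roll 3  [load 140/170]
  30 → roll 3  [load 170/170]
  30 → roll 4 (new)  [load 30/170]
  20 → roll 4  [load 50/170]
  20 → roll 4  [load 70/170]
  20 → roll 4  [load 90/170]
4 paper rolls opened.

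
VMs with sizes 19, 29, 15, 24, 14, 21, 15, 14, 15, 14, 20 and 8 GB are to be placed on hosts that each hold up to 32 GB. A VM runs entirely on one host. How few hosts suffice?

Total = 29 + 24 + 21 + 20 + 19 + 15 + 15 + 15 + 14 + 14 + 14 + 8 = 208 GB.
Lower bound: ⌈208/32⌉ = 7 hosts.
A packing using 8 hosts:
  host 1: 29 = 29
  host 2: 24 + 8 = 32
  host 3: 21 = 21
  host 4: 20 = 20
  host 5: 19 = 19
  host 6: 15 + 15 = 30
  host 7: 15 + 14 = 29
  host 8: 14 + 14 = 28
No arrangement into 7 hosts stays within capacity, so 8 is optimal.

8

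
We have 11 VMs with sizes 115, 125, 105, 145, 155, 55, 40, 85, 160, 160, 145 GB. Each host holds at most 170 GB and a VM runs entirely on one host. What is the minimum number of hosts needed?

Total = 160 + 160 + 155 + 145 + 145 + 125 + 115 + 105 + 85 + 55 + 40 = 1290 GB.
Lower bound: ⌈1290/170⌉ = 8 hosts.
A packing using 9 hosts:
  host 1: 160 = 160
  host 2: 160 = 160
  host 3: 155 = 155
  host 4: 145 = 145
  host 5: 145 = 145
  host 6: 125 + 40 = 165
  host 7: 115 + 55 = 170
  host 8: 105 = 105
  host 9: 85 = 85
No arrangement into 8 hosts stays within capacity, so 9 is optimal.

9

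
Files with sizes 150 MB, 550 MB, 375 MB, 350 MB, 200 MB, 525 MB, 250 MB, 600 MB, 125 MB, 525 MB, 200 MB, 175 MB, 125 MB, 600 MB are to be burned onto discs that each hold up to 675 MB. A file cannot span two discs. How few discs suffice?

8

Total = 600 + 600 + 550 + 525 + 525 + 375 + 350 + 250 + 200 + 200 + 175 + 150 + 125 + 125 = 4750 MB.
Lower bound: ⌈4750/675⌉ = 8 discs.
A packing using 8 discs:
  disc 1: 600 = 600
  disc 2: 600 = 600
  disc 3: 550 + 125 = 675
  disc 4: 525 + 150 = 675
  disc 5: 525 + 125 = 650
  disc 6: 375 + 250 = 625
  disc 7: 350 + 200 = 550
  disc 8: 200 + 175 = 375
This matches the lower bound, so 8 is optimal.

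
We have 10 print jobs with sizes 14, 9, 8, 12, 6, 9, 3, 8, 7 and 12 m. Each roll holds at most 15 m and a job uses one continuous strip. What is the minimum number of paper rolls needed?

7

Total = 14 + 12 + 12 + 9 + 9 + 8 + 8 + 7 + 6 + 3 = 88 m.
Lower bound: ⌈88/15⌉ = 6 paper rolls.
Also, 7 print jobs each exceed 15/2 m, and no two of those can share a roll, so at least 7 paper rolls are needed.
A packing using 7 paper rolls:
  roll 1: 14 = 14
  roll 2: 12 + 3 = 15
  roll 3: 12 = 12
  roll 4: 9 + 6 = 15
  roll 5: 9 = 9
  roll 6: 8 + 7 = 15
  roll 7: 8 = 8
This matches the lower bound, so 7 is optimal.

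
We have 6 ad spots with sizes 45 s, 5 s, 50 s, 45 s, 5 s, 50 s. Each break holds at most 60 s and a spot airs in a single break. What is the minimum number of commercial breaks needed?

4

Total = 50 + 50 + 45 + 45 + 5 + 5 = 200 s.
Lower bound: ⌈200/60⌉ = 4 commercial breaks.
A packing using 4 commercial breaks:
  break 1: 50 + 5 + 5 = 60
  break 2: 50 = 50
  break 3: 45 = 45
  break 4: 45 = 45
This matches the lower bound, so 4 is optimal.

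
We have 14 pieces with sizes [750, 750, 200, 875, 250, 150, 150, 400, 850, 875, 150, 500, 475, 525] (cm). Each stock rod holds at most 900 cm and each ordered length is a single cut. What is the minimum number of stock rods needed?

8

Total = 875 + 875 + 850 + 750 + 750 + 525 + 500 + 475 + 400 + 250 + 200 + 150 + 150 + 150 = 6900 cm.
Lower bound: ⌈6900/900⌉ = 8 stock rods.
A packing using 8 stock rods:
  stock rod 1: 875 = 875
  stock rod 2: 875 = 875
  stock rod 3: 850 = 850
  stock rod 4: 750 + 150 = 900
  stock rod 5: 750 + 150 = 900
  stock rod 6: 525 + 250 = 775
  stock rod 7: 500 + 400 = 900
  stock rod 8: 475 + 200 + 150 = 825
This matches the lower bound, so 8 is optimal.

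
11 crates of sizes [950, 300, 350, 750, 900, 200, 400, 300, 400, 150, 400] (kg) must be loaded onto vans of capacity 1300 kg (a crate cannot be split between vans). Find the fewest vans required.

Total = 950 + 900 + 750 + 400 + 400 + 400 + 350 + 300 + 300 + 200 + 150 = 5100 kg.
Lower bound: ⌈5100/1300⌉ = 4 vans.
A packing using 4 vans:
  van 1: 950 + 350 = 1300
  van 2: 900 + 400 = 1300
  van 3: 750 + 400 + 150 = 1300
  van 4: 400 + 300 + 300 + 200 = 1200
This matches the lower bound, so 4 is optimal.

4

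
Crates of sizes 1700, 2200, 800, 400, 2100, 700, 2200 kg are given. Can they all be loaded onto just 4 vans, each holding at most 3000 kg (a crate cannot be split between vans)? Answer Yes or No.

A valid assignment using 4 vans:
  van 1: 2200 + 800 = 3000
  van 2: 2200 + 700 = 2900
  van 3: 2100 + 400 = 2500
  van 4: 1700 = 1700
Every load is within 3000 kg, so 4 vans suffice.

Yes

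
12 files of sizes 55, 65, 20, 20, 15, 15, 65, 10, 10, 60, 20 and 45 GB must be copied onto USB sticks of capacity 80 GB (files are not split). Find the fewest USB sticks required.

Total = 65 + 65 + 60 + 55 + 45 + 20 + 20 + 20 + 15 + 15 + 10 + 10 = 400 GB.
Lower bound: ⌈400/80⌉ = 5 USB sticks.
A packing using 6 USB sticks:
  USB stick 1: 65 + 15 = 80
  USB stick 2: 65 + 15 = 80
  USB stick 3: 60 + 20 = 80
  USB stick 4: 55 + 20 = 75
  USB stick 5: 45 + 20 + 10 = 75
  USB stick 6: 10 = 10
No arrangement into 5 USB sticks stays within capacity, so 6 is optimal.

6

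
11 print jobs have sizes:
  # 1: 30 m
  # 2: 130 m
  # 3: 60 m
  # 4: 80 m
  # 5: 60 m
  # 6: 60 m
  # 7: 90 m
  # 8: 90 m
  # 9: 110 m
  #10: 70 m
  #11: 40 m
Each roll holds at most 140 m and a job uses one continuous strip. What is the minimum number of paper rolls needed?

7

Total = 130 + 110 + 90 + 90 + 80 + 70 + 60 + 60 + 60 + 40 + 30 = 820 m.
Lower bound: ⌈820/140⌉ = 6 paper rolls.
A packing using 7 paper rolls:
  roll 1: 130 = 130
  roll 2: 110 + 30 = 140
  roll 3: 90 + 40 = 130
  roll 4: 90 = 90
  roll 5: 80 + 60 = 140
  roll 6: 70 + 60 = 130
  roll 7: 60 = 60
No arrangement into 6 paper rolls stays within capacity, so 7 is optimal.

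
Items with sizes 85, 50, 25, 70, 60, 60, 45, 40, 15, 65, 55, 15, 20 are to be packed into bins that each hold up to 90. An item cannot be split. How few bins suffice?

Total = 85 + 70 + 65 + 60 + 60 + 55 + 50 + 45 + 40 + 25 + 20 + 15 + 15 = 605.
Lower bound: ⌈605/90⌉ = 7 bins.
A packing using 8 bins:
  bin 1: 85 = 85
  bin 2: 70 + 20 = 90
  bin 3: 65 + 25 = 90
  bin 4: 60 + 15 + 15 = 90
  bin 5: 60 = 60
  bin 6: 55 = 55
  bin 7: 50 + 40 = 90
  bin 8: 45 = 45
No arrangement into 7 bins stays within capacity, so 8 is optimal.

8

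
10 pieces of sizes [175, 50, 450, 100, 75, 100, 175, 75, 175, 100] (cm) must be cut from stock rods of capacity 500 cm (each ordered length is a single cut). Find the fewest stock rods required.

3

Total = 450 + 175 + 175 + 175 + 100 + 100 + 100 + 75 + 75 + 50 = 1475 cm.
Lower bound: ⌈1475/500⌉ = 3 stock rods.
A packing using 3 stock rods:
  stock rod 1: 450 + 50 = 500
  stock rod 2: 175 + 175 + 75 + 75 = 500
  stock rod 3: 175 + 100 + 100 + 100 = 475
This matches the lower bound, so 3 is optimal.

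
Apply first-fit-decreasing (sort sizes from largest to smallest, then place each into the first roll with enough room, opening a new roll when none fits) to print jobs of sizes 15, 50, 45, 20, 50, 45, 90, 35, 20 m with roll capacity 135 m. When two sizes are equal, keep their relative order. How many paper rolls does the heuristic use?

3

Sorted descending: 90, 50, 50, 45, 45, 35, 20, 20, 15.
  90 → roll 1 (new)  [load 90/135]
  50 → roll 2 (new)  [load 50/135]
  50 → roll 2  [load 100/135]
  45 → roll 1  [load 135/135]
  45 → roll 3 (new)  [load 45/135]
  35 → roll 2  [load 135/135]
  20 → roll 3  [load 65/135]
  20 → roll 3  [load 85/135]
  15 → roll 3  [load 100/135]
3 paper rolls opened.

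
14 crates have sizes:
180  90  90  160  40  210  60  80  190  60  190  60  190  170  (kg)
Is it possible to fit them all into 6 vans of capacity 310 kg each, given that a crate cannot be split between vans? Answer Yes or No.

No

Total = 1770 kg; ⌈1770/310⌉ = 6.
7 crates each exceed half the capacity and cannot share a van, forcing at least 7 vans.
At least 7 vans are required, but only 6 are allowed.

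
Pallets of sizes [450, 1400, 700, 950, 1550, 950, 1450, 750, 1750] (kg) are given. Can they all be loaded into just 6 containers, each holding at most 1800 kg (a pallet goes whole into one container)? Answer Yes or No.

No

Total = 9950 kg; ⌈9950/1800⌉ = 6.
The bound of 6 does not rule out 6, but exhaustive search shows no assignment into 6 containers of capacity 1800 kg exists — the minimum is 7.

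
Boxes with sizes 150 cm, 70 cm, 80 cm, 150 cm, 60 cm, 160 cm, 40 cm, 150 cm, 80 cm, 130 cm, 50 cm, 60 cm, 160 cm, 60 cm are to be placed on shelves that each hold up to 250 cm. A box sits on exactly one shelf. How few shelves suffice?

Total = 160 + 160 + 150 + 150 + 150 + 130 + 80 + 80 + 70 + 60 + 60 + 60 + 50 + 40 = 1400 cm.
Lower bound: ⌈1400/250⌉ = 6 shelves.
A packing using 6 shelves:
  shelf 1: 160 + 80 = 240
  shelf 2: 160 + 80 = 240
  shelf 3: 150 + 70 = 220
  shelf 4: 150 + 60 + 40 = 250
  shelf 5: 150 + 60 = 210
  shelf 6: 130 + 60 + 50 = 240
This matches the lower bound, so 6 is optimal.

6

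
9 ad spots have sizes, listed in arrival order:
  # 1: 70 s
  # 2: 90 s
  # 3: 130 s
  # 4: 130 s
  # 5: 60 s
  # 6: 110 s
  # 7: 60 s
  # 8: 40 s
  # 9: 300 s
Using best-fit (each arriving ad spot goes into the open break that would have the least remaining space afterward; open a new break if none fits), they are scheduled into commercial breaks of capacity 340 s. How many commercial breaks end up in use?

  70 → break 1 (new)  [load 70/340]
  90 → break 1  [load 160/340]
  130 → break 1  [load 290/340]
  130 → break 2 (new)  [load 130/340]
  60 → break 2  [load 190/340]
  110 → break 2  [load 300/340]
  60 → break 3 (new)  [load 60/340]
  40 → break 2  [load 340/340]
  300 → break 4 (new)  [load 300/340]
4 commercial breaks opened.

4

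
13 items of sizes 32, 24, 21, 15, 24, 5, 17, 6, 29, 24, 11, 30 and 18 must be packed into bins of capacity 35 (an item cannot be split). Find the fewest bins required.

9

Total = 32 + 30 + 29 + 24 + 24 + 24 + 21 + 18 + 17 + 15 + 11 + 6 + 5 = 256.
Lower bound: ⌈256/35⌉ = 8 bins.
A packing using 9 bins:
  bin 1: 32 = 32
  bin 2: 30 + 5 = 35
  bin 3: 29 + 6 = 35
  bin 4: 24 + 11 = 35
  bin 5: 24 = 24
  bin 6: 24 = 24
  bin 7: 21 = 21
  bin 8: 18 + 17 = 35
  bin 9: 15 = 15
No arrangement into 8 bins stays within capacity, so 9 is optimal.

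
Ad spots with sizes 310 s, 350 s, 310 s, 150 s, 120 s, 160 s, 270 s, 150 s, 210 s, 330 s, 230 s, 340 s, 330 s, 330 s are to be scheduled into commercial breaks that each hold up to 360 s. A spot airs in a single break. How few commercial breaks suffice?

Total = 350 + 340 + 330 + 330 + 330 + 310 + 310 + 270 + 230 + 210 + 160 + 150 + 150 + 120 = 3590 s.
Lower bound: ⌈3590/360⌉ = 10 commercial breaks.
A packing using 11 commercial breaks:
  break 1: 350 = 350
  break 2: 340 = 340
  break 3: 330 = 330
  break 4: 330 = 330
  break 5: 330 = 330
  break 6: 310 = 310
  break 7: 310 = 310
  break 8: 270 = 270
  break 9: 230 + 120 = 350
  break 10: 210 + 150 = 360
  break 11: 160 + 150 = 310
No arrangement into 10 commercial breaks stays within capacity, so 11 is optimal.

11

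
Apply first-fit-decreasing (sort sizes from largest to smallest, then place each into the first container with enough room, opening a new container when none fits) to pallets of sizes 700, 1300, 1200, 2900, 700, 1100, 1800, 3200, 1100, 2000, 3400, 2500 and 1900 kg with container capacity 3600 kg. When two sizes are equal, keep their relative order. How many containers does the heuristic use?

7

Sorted descending: 3400, 3200, 2900, 2500, 2000, 1900, 1800, 1300, 1200, 1100, 1100, 700, 700.
  3400 → container 1 (new)  [load 3400/3600]
  3200 → container 2 (new)  [load 3200/3600]
  2900 → container 3 (new)  [load 2900/3600]
  2500 → container 4 (new)  [load 2500/3600]
  2000 → container 5 (new)  [load 2000/3600]
  1900 → container 6 (new)  [load 1900/3600]
  1800 → container 7 (new)  [load 1800/3600]
  1300 → container 5  [load 3300/3600]
  1200 → container 6  [load 3100/3600]
  1100 → container 4  [load 3600/3600]
  1100 → container 7  [load 2900/3600]
  700 → container 3  [load 3600/3600]
  700 → container 7  [load 3600/3600]
7 containers opened.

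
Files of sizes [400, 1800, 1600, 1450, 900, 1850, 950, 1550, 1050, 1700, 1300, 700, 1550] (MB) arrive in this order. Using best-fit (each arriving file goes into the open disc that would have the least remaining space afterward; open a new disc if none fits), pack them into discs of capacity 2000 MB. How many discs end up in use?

10

  400 → disc 1 (new)  [load 400/2000]
  1800 → disc 2 (new)  [load 1800/2000]
  1600 → disc 1  [load 2000/2000]
  1450 → disc 3 (new)  [load 1450/2000]
  900 → disc 4 (new)  [load 900/2000]
  1850 → disc 5 (new)  [load 1850/2000]
  950 → disc 4  [load 1850/2000]
  1550 → disc 6 (new)  [load 1550/2000]
  1050 → disc 7 (new)  [load 1050/2000]
  1700 → disc 8 (new)  [load 1700/2000]
  1300 → disc 9 (new)  [load 1300/2000]
  700 → disc 9  [load 2000/2000]
  1550 → disc 10 (new)  [load 1550/2000]
10 discs opened.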